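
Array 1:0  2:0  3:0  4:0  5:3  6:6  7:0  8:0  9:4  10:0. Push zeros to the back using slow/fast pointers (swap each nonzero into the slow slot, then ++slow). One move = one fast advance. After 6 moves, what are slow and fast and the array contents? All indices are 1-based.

slow=1 fast=1: a[fast]=0, fast++
slow=1 fast=2: a[fast]=0, fast++
slow=1 fast=3: a[fast]=0, fast++
slow=1 fast=4: a[fast]=0, fast++
slow=1 fast=5: a[fast]=3≠0 swap→a[1]=3, slow++,fast++
slow=2 fast=6: a[fast]=6≠0 swap→a[2]=6, slow++,fast++

slow=3, fast=7, a=[3, 6, 0, 0, 0, 0, 0, 0, 4, 0]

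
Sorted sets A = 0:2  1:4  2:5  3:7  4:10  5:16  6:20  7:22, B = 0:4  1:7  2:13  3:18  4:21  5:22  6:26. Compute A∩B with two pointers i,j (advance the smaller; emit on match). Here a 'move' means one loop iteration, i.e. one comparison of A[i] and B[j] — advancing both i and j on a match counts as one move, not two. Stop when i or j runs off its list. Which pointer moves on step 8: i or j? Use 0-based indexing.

i=0 j=0: 2<4, i++
i=1 j=0: 4==4 emit, i++,j++
i=2 j=1: 5<7, i++
i=3 j=1: 7==7 emit, i++,j++
i=4 j=2: 10<13, i++
i=5 j=2: 16>13, j++
i=5 j=3: 16<18, i++
i=6 j=3: 20>18, j++

j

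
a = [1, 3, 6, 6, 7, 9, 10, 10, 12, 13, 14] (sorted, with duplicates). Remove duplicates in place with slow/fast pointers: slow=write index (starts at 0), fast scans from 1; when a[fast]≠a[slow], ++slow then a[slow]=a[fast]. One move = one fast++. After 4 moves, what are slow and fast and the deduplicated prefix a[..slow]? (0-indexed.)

slow=3, fast=5, prefix=[1, 3, 6, 7]

slow=0 fast=1: a[fast]=3≠a[slow]=1 write a[1]=3, slow++,fast++
slow=1 fast=2: a[fast]=6≠a[slow]=3 write a[2]=6, slow++,fast++
slow=2 fast=3: a[fast]=6=a[slow] dup, fast++
slow=2 fast=4: a[fast]=7≠a[slow]=6 write a[3]=7, slow++,fast++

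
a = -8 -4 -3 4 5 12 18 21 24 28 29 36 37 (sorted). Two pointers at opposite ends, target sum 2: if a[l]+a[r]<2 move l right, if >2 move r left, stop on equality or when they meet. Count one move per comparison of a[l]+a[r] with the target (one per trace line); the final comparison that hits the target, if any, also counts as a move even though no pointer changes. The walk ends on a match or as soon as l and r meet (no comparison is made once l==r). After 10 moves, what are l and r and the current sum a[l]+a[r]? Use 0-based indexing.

l=2, r=4, sum=2

l=0 r=12: -8+37=29 >2, r--
l=0 r=11: -8+36=28 >2, r--
l=0 r=10: -8+29=21 >2, r--
l=0 r=9: -8+28=20 >2, r--
l=0 r=8: -8+24=16 >2, r--
l=0 r=7: -8+21=13 >2, r--
l=0 r=6: -8+18=10 >2, r--
l=0 r=5: -8+12=4 >2, r--
l=0 r=4: -8+5=-3 <2, l++
l=1 r=4: -4+5=1 <2, l++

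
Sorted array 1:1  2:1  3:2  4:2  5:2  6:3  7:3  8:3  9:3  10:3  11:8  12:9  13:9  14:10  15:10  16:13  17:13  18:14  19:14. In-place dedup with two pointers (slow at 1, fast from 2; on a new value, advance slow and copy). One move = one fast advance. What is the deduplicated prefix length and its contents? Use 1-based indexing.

length 8; prefix = [1, 2, 3, 8, 9, 10, 13, 14]

(s=1,f=2) a[fast]=1=a[slow] dup → fast++
(s=1,f=3) a[fast]=2≠a[slow]=1 write a[2]=2 → slow++,fast++
(s=2,f=4) a[fast]=2=a[slow] dup → fast++
(s=2,f=5) a[fast]=2=a[slow] dup → fast++
(s=2,f=6) a[fast]=3≠a[slow]=2 write a[3]=3 → slow++,fast++
(s=3,f=7) a[fast]=3=a[slow] dup → fast++
(s=3,f=8) a[fast]=3=a[slow] dup → fast++
(s=3,f=9) a[fast]=3=a[slow] dup → fast++
(s=3,f=10) a[fast]=3=a[slow] dup → fast++
(s=3,f=11) a[fast]=8≠a[slow]=3 write a[4]=8 → slow++,fast++
(s=4,f=12) a[fast]=9≠a[slow]=8 write a[5]=9 → slow++,fast++
(s=5,f=13) a[fast]=9=a[slow] dup → fast++
(s=5,f=14) a[fast]=10≠a[slow]=9 write a[6]=10 → slow++,fast++
(s=6,f=15) a[fast]=10=a[slow] dup → fast++
(s=6,f=16) a[fast]=13≠a[slow]=10 write a[7]=13 → slow++,fast++
(s=7,f=17) a[fast]=13=a[slow] dup → fast++
(s=7,f=18) a[fast]=14≠a[slow]=13 write a[8]=14 → slow++,fast++
(s=8,f=19) a[fast]=14=a[slow] dup → fast++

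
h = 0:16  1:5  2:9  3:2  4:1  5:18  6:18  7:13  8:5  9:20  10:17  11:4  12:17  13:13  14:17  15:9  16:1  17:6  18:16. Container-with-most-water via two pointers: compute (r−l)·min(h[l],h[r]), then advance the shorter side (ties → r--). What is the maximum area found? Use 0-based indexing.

max area = 288

[0,18] min(16,16)*18=288 best=288 * → r--
[0,17] min(16,6)*17=102 best=288 → r--
[0,16] min(16,1)*16=16 best=288 → r--
[0,15] min(16,9)*15=135 best=288 → r--
[0,14] min(16,17)*14=224 best=288 → l++
[1,14] min(5,17)*13=65 best=288 → l++
[2,14] min(9,17)*12=108 best=288 → l++
[3,14] min(2,17)*11=22 best=288 → l++
[4,14] min(1,17)*10=10 best=288 → l++
[5,14] min(18,17)*9=153 best=288 → r--
[5,13] min(18,13)*8=104 best=288 → r--
[5,12] min(18,17)*7=119 best=288 → r--
[5,11] min(18,4)*6=24 best=288 → r--
[5,10] min(18,17)*5=85 best=288 → r--
[5,9] min(18,20)*4=72 best=288 → l++
[6,9] min(18,20)*3=54 best=288 → l++
[7,9] min(13,20)*2=26 best=288 → l++
[8,9] min(5,20)*1=5 best=288 → l++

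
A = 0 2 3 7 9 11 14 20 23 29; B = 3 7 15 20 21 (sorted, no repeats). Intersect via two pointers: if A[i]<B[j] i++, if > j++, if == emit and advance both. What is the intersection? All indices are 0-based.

[i=0,j=0] 0<3 → i++
[i=1,j=0] 2<3 → i++
[i=2,j=0] 3==3 emit → i++,j++
[i=3,j=1] 7==7 emit → i++,j++
[i=4,j=2] 9<15 → i++
[i=5,j=2] 11<15 → i++
[i=6,j=2] 14<15 → i++
[i=7,j=2] 20>15 → j++
[i=7,j=3] 20==20 emit → i++,j++
[i=8,j=4] 23>21 → j++

intersection = [3, 7, 20]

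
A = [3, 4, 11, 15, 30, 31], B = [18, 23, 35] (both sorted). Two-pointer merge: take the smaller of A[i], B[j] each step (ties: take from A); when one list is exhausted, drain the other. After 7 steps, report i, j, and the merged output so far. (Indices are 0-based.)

[i=0,j=0] A[i]=3<=B[j]=18 take 3 → i++
[i=1,j=0] A[i]=4<=B[j]=18 take 4 → i++
[i=2,j=0] A[i]=11<=B[j]=18 take 11 → i++
[i=3,j=0] A[i]=15<=B[j]=18 take 15 → i++
[i=4,j=0] A[i]=30>B[j]=18 take 18 → j++
[i=4,j=1] A[i]=30>B[j]=23 take 23 → j++
[i=4,j=2] A[i]=30<=B[j]=35 take 30 → i++

i=5, j=2, merged so far=[3, 4, 11, 15, 18, 23, 30]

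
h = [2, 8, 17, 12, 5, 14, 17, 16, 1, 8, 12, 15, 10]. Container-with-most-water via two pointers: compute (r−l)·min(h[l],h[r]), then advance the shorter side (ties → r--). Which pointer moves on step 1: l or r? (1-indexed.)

l

[1,13] min(2,10)*12=24 best=24 * → l++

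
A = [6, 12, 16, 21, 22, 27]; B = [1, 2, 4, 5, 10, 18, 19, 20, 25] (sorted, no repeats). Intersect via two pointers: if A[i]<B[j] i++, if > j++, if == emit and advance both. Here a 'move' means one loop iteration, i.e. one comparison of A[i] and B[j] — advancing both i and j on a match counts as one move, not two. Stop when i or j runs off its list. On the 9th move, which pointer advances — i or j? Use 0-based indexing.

i=0 j=0: 6>1, j++
i=0 j=1: 6>2, j++
i=0 j=2: 6>4, j++
i=0 j=3: 6>5, j++
i=0 j=4: 6<10, i++
i=1 j=4: 12>10, j++
i=1 j=5: 12<18, i++
i=2 j=5: 16<18, i++
i=3 j=5: 21>18, j++

j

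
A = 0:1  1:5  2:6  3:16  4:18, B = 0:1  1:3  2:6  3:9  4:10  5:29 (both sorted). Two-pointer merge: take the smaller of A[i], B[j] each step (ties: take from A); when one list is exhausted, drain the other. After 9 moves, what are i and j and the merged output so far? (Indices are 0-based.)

i=4, j=5, merged so far=[1, 1, 3, 5, 6, 6, 9, 10, 16]

[i=0,j=0] A[i]=1<=B[j]=1 take 1 → i++
[i=1,j=0] A[i]=5>B[j]=1 take 1 → j++
[i=1,j=1] A[i]=5>B[j]=3 take 3 → j++
[i=1,j=2] A[i]=5<=B[j]=6 take 5 → i++
[i=2,j=2] A[i]=6<=B[j]=6 take 6 → i++
[i=3,j=2] A[i]=16>B[j]=6 take 6 → j++
[i=3,j=3] A[i]=16>B[j]=9 take 9 → j++
[i=3,j=4] A[i]=16>B[j]=10 take 10 → j++
[i=3,j=5] A[i]=16<=B[j]=29 take 16 → i++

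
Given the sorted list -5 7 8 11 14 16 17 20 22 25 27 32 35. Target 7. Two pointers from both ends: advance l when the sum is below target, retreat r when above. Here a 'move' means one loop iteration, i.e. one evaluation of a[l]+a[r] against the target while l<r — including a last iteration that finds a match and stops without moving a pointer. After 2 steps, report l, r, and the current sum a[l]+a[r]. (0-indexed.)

l=0, r=10, sum=22

l=0 r=12: -5+35=30 >7, r--
l=0 r=11: -5+32=27 >7, r--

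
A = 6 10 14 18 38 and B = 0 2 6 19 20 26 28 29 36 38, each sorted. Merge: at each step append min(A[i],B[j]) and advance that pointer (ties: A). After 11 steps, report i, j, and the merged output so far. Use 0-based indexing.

i=4, j=7, merged so far=[0, 2, 6, 6, 10, 14, 18, 19, 20, 26, 28]

i=0 j=0: A[i]=6>B[j]=0 take 0, j++
i=0 j=1: A[i]=6>B[j]=2 take 2, j++
i=0 j=2: A[i]=6<=B[j]=6 take 6, i++
i=1 j=2: A[i]=10>B[j]=6 take 6, j++
i=1 j=3: A[i]=10<=B[j]=19 take 10, i++
i=2 j=3: A[i]=14<=B[j]=19 take 14, i++
i=3 j=3: A[i]=18<=B[j]=19 take 18, i++
i=4 j=3: A[i]=38>B[j]=19 take 19, j++
i=4 j=4: A[i]=38>B[j]=20 take 20, j++
i=4 j=5: A[i]=38>B[j]=26 take 26, j++
i=4 j=6: A[i]=38>B[j]=28 take 28, j++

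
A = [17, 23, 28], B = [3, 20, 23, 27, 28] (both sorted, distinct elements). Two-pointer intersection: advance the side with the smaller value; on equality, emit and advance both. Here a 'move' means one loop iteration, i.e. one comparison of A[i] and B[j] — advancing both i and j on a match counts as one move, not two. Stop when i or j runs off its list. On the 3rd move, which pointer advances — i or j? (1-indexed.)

j

i=1 j=1: 17>3, j++
i=1 j=2: 17<20, i++
i=2 j=2: 23>20, j++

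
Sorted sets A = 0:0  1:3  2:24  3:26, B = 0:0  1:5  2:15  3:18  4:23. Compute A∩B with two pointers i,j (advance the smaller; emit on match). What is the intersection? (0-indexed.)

i=0 j=0: 0==0 emit, i++,j++
i=1 j=1: 3<5, i++
i=2 j=1: 24>5, j++
i=2 j=2: 24>15, j++
i=2 j=3: 24>18, j++
i=2 j=4: 24>23, j++

intersection = [0]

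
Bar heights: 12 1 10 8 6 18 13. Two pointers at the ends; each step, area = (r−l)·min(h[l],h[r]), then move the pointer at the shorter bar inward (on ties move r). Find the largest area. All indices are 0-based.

max area = 72

[0,6] min(12,13)*6=72 best=72 * → l++
[1,6] min(1,13)*5=5 best=72 → l++
[2,6] min(10,13)*4=40 best=72 → l++
[3,6] min(8,13)*3=24 best=72 → l++
[4,6] min(6,13)*2=12 best=72 → l++
[5,6] min(18,13)*1=13 best=72 → r--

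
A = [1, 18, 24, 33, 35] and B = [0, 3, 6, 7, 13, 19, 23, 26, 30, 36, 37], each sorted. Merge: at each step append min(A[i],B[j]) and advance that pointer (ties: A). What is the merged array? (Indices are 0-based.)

i=0 j=0: A[i]=1>B[j]=0 take 0, j++
i=0 j=1: A[i]=1<=B[j]=3 take 1, i++
i=1 j=1: A[i]=18>B[j]=3 take 3, j++
i=1 j=2: A[i]=18>B[j]=6 take 6, j++
i=1 j=3: A[i]=18>B[j]=7 take 7, j++
i=1 j=4: A[i]=18>B[j]=13 take 13, j++
i=1 j=5: A[i]=18<=B[j]=19 take 18, i++
i=2 j=5: A[i]=24>B[j]=19 take 19, j++
i=2 j=6: A[i]=24>B[j]=23 take 23, j++
i=2 j=7: A[i]=24<=B[j]=26 take 24, i++
i=3 j=7: A[i]=33>B[j]=26 take 26, j++
i=3 j=8: A[i]=33>B[j]=30 take 30, j++
i=3 j=9: A[i]=33<=B[j]=36 take 33, i++
i=4 j=9: A[i]=35<=B[j]=36 take 35, i++
i=5 j=9: A done, take B[j]=36, j++
i=5 j=10: A done, take B[j]=37, j++

[0, 1, 3, 6, 7, 13, 18, 19, 23, 24, 26, 30, 33, 35, 36, 37]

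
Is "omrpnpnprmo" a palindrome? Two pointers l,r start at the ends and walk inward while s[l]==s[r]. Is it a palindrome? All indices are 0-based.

palindrome

l=0 r=10: 'o'=='o', l++,r--
l=1 r=9: 'm'=='m', l++,r--
l=2 r=8: 'r'=='r', l++,r--
l=3 r=7: 'p'=='p', l++,r--
l=4 r=6: 'n'=='n', l++,r--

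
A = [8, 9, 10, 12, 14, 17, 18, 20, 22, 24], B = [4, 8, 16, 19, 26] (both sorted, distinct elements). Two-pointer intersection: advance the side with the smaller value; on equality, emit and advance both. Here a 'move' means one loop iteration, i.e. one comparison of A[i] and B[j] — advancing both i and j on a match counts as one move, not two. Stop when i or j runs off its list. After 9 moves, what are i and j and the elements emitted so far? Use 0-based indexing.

i=7, j=3, emitted=[8]

i=0 j=0: 8>4, j++
i=0 j=1: 8==8 emit, i++,j++
i=1 j=2: 9<16, i++
i=2 j=2: 10<16, i++
i=3 j=2: 12<16, i++
i=4 j=2: 14<16, i++
i=5 j=2: 17>16, j++
i=5 j=3: 17<19, i++
i=6 j=3: 18<19, i++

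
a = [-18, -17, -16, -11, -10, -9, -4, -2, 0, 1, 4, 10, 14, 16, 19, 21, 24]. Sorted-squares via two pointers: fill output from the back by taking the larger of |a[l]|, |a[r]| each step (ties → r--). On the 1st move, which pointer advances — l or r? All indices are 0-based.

[0,16] |-18|<=|24| out[16]=576 → r--

r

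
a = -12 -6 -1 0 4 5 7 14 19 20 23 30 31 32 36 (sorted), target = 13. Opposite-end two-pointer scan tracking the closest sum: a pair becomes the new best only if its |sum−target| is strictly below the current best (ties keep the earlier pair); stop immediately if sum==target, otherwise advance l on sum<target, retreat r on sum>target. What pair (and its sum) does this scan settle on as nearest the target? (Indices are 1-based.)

pair (-6, 19) with sum 13 (|Δ|=0)

[1,15] -12+36=24 d=11 * → r--
[1,14] -12+32=20 d=7 * → r--
[1,13] -12+31=19 d=6 * → r--
[1,12] -12+30=18 d=5 * → r--
[1,11] -12+23=11 d=2 * → l++
[2,11] -6+23=17 d=4 → r--
[2,10] -6+20=14 d=1 * → r--
[2,9] -6+19=13 d=0 * → stop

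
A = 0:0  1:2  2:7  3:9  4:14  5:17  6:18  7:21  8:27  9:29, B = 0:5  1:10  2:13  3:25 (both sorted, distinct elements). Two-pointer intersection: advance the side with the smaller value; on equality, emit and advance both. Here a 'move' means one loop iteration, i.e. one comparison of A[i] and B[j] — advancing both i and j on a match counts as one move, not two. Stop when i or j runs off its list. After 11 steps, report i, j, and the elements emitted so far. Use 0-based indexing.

i=8, j=3, emitted=[]

[i=0,j=0] 0<5 → i++
[i=1,j=0] 2<5 → i++
[i=2,j=0] 7>5 → j++
[i=2,j=1] 7<10 → i++
[i=3,j=1] 9<10 → i++
[i=4,j=1] 14>10 → j++
[i=4,j=2] 14>13 → j++
[i=4,j=3] 14<25 → i++
[i=5,j=3] 17<25 → i++
[i=6,j=3] 18<25 → i++
[i=7,j=3] 21<25 → i++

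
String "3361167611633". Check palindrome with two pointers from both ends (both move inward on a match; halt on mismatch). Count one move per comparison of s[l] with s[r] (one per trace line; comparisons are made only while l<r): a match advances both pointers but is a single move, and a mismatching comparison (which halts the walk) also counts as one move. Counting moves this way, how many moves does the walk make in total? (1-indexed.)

l=1 r=13: '3'=='3', l++,r--
l=2 r=12: '3'=='3', l++,r--
l=3 r=11: '6'=='6', l++,r--
l=4 r=10: '1'=='1', l++,r--
l=5 r=9: '1'=='1', l++,r--
l=6 r=8: '6'=='6', l++,r--

6 moves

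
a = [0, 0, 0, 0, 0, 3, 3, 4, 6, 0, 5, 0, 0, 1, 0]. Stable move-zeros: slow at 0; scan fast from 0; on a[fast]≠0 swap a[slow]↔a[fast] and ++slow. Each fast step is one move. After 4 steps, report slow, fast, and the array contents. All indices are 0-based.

slow=0, fast=4, a=[0, 0, 0, 0, 0, 3, 3, 4, 6, 0, 5, 0, 0, 1, 0]

(s=0,f=0) a[fast]=0 → fast++
(s=0,f=1) a[fast]=0 → fast++
(s=0,f=2) a[fast]=0 → fast++
(s=0,f=3) a[fast]=0 → fast++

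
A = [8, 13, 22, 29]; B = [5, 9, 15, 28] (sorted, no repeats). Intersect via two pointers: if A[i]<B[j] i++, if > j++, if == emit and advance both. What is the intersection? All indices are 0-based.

intersection = []

[i=0,j=0] 8>5 → j++
[i=0,j=1] 8<9 → i++
[i=1,j=1] 13>9 → j++
[i=1,j=2] 13<15 → i++
[i=2,j=2] 22>15 → j++
[i=2,j=3] 22<28 → i++
[i=3,j=3] 29>28 → j++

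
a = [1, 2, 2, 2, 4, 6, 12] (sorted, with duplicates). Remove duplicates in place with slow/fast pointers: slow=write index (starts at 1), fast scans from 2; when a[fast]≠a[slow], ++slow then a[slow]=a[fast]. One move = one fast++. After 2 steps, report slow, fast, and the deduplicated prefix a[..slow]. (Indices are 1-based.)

slow=2, fast=4, prefix=[1, 2]

(s=1,f=2) a[fast]=2≠a[slow]=1 write a[2]=2 → slow++,fast++
(s=2,f=3) a[fast]=2=a[slow] dup → fast++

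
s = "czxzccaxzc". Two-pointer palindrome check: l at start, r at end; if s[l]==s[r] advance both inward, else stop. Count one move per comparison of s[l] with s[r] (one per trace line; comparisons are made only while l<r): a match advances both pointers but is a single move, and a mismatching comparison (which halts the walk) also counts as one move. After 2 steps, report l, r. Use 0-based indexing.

[0,9] 'c'=='c' → l++,r--
[1,8] 'z'=='z' → l++,r--

l=2, r=7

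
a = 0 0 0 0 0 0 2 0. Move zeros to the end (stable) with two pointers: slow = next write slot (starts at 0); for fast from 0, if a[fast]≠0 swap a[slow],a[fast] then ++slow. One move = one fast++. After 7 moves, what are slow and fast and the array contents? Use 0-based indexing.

slow=1, fast=7, a=[2, 0, 0, 0, 0, 0, 0, 0]

slow=0 fast=0: a[fast]=0, fast++
slow=0 fast=1: a[fast]=0, fast++
slow=0 fast=2: a[fast]=0, fast++
slow=0 fast=3: a[fast]=0, fast++
slow=0 fast=4: a[fast]=0, fast++
slow=0 fast=5: a[fast]=0, fast++
slow=0 fast=6: a[fast]=2≠0 swap→a[0]=2, slow++,fast++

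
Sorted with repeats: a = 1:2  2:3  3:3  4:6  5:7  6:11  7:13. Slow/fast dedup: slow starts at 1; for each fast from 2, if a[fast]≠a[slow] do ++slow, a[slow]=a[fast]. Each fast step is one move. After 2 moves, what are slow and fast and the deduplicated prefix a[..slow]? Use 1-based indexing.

slow=1 fast=2: a[fast]=3≠a[slow]=2 write a[2]=3, slow++,fast++
slow=2 fast=3: a[fast]=3=a[slow] dup, fast++

slow=2, fast=4, prefix=[2, 3]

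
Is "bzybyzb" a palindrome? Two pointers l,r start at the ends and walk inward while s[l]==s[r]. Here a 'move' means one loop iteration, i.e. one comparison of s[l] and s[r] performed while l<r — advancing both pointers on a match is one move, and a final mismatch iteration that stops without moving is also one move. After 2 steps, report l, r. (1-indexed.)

l=3, r=5

[1,7] 'b'=='b' → l++,r--
[2,6] 'z'=='z' → l++,r--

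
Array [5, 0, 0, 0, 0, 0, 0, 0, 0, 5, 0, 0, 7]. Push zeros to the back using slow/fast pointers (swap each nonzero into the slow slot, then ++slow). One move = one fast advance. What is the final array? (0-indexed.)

[5, 5, 7, 0, 0, 0, 0, 0, 0, 0, 0, 0, 0]

(s=0,f=0) a[fast]=5≠0 swap→a[0]=5 → slow++,fast++
(s=1,f=1) a[fast]=0 → fast++
(s=1,f=2) a[fast]=0 → fast++
(s=1,f=3) a[fast]=0 → fast++
(s=1,f=4) a[fast]=0 → fast++
(s=1,f=5) a[fast]=0 → fast++
(s=1,f=6) a[fast]=0 → fast++
(s=1,f=7) a[fast]=0 → fast++
(s=1,f=8) a[fast]=0 → fast++
(s=1,f=9) a[fast]=5≠0 swap→a[1]=5 → slow++,fast++
(s=2,f=10) a[fast]=0 → fast++
(s=2,f=11) a[fast]=0 → fast++
(s=2,f=12) a[fast]=7≠0 swap→a[2]=7 → slow++,fast++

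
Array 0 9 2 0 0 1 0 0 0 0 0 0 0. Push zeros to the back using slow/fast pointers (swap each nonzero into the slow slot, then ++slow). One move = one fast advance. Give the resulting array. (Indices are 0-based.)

[9, 2, 1, 0, 0, 0, 0, 0, 0, 0, 0, 0, 0]

slow=0 fast=0: a[fast]=0, fast++
slow=0 fast=1: a[fast]=9≠0 swap→a[0]=9, slow++,fast++
slow=1 fast=2: a[fast]=2≠0 swap→a[1]=2, slow++,fast++
slow=2 fast=3: a[fast]=0, fast++
slow=2 fast=4: a[fast]=0, fast++
slow=2 fast=5: a[fast]=1≠0 swap→a[2]=1, slow++,fast++
slow=3 fast=6: a[fast]=0, fast++
slow=3 fast=7: a[fast]=0, fast++
slow=3 fast=8: a[fast]=0, fast++
slow=3 fast=9: a[fast]=0, fast++
slow=3 fast=10: a[fast]=0, fast++
slow=3 fast=11: a[fast]=0, fast++
slow=3 fast=12: a[fast]=0, fast++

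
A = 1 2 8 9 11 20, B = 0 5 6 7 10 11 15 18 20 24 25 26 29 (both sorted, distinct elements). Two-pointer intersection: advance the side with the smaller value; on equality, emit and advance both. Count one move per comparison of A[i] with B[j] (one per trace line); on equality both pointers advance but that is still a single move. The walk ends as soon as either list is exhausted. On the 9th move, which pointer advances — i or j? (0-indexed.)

j

[i=0,j=0] 1>0 → j++
[i=0,j=1] 1<5 → i++
[i=1,j=1] 2<5 → i++
[i=2,j=1] 8>5 → j++
[i=2,j=2] 8>6 → j++
[i=2,j=3] 8>7 → j++
[i=2,j=4] 8<10 → i++
[i=3,j=4] 9<10 → i++
[i=4,j=4] 11>10 → j++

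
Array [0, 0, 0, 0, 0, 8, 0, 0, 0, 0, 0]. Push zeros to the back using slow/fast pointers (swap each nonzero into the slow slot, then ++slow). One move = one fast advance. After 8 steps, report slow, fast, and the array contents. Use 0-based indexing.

(s=0,f=0) a[fast]=0 → fast++
(s=0,f=1) a[fast]=0 → fast++
(s=0,f=2) a[fast]=0 → fast++
(s=0,f=3) a[fast]=0 → fast++
(s=0,f=4) a[fast]=0 → fast++
(s=0,f=5) a[fast]=8≠0 swap→a[0]=8 → slow++,fast++
(s=1,f=6) a[fast]=0 → fast++
(s=1,f=7) a[fast]=0 → fast++

slow=1, fast=8, a=[8, 0, 0, 0, 0, 0, 0, 0, 0, 0, 0]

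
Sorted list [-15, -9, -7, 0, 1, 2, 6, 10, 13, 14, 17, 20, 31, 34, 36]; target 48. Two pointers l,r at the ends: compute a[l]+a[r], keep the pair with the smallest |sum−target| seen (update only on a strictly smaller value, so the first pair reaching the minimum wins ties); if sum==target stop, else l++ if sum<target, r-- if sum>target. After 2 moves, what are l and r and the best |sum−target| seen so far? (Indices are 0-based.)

l=0 r=14: -15+36=21 d=27 *, l++
l=1 r=14: -9+36=27 d=21 *, l++

l=2, r=14, best |Δ|=21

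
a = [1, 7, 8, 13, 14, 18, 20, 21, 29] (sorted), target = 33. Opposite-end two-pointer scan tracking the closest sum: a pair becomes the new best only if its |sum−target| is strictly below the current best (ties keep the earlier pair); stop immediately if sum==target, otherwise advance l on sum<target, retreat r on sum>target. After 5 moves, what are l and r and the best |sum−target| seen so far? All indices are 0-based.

l=0 r=8: 1+29=30 d=3 *, l++
l=1 r=8: 7+29=36 d=3, r--
l=1 r=7: 7+21=28 d=5, l++
l=2 r=7: 8+21=29 d=4, l++
l=3 r=7: 13+21=34 d=1 *, r--

l=3, r=6, best |Δ|=1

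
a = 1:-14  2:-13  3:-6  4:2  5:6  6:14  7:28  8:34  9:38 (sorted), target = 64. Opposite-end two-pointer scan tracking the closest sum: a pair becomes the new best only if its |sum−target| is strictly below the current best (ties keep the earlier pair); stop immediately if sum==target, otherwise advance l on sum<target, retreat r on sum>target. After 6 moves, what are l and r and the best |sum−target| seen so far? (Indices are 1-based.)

l=1 r=9: -14+38=24 d=40 *, l++
l=2 r=9: -13+38=25 d=39 *, l++
l=3 r=9: -6+38=32 d=32 *, l++
l=4 r=9: 2+38=40 d=24 *, l++
l=5 r=9: 6+38=44 d=20 *, l++
l=6 r=9: 14+38=52 d=12 *, l++

l=7, r=9, best |Δ|=12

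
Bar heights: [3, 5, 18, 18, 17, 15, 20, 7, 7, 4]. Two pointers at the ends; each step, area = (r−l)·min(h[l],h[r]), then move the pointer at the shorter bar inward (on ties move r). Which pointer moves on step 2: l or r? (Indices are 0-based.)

r

l=0 r=9: min(3,4)*9=27 best=27 *, l++
l=1 r=9: min(5,4)*8=32 best=32 *, r--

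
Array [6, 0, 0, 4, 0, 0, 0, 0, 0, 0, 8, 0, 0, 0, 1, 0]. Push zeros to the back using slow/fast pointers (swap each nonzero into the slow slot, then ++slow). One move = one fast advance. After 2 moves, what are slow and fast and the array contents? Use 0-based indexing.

slow=1, fast=2, a=[6, 0, 0, 4, 0, 0, 0, 0, 0, 0, 8, 0, 0, 0, 1, 0]

(s=0,f=0) a[fast]=6≠0 swap→a[0]=6 → slow++,fast++
(s=1,f=1) a[fast]=0 → fast++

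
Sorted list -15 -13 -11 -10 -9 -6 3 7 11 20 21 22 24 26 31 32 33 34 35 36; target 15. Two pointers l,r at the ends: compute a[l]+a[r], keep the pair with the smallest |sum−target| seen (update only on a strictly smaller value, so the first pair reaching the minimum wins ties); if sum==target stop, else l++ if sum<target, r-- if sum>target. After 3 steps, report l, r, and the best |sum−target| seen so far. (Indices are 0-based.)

l=0, r=16, best |Δ|=4

[0,19] -15+36=21 d=6 * → r--
[0,18] -15+35=20 d=5 * → r--
[0,17] -15+34=19 d=4 * → r--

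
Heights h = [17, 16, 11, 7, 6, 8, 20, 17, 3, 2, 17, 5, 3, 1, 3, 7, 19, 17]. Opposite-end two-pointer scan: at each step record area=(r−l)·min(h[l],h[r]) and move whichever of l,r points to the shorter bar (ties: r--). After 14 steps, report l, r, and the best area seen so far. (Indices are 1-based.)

l=7, r=10, best area=289

[1,18] min(17,17)*17=289 best=289 * → r--
[1,17] min(17,19)*16=272 best=289 → l++
[2,17] min(16,19)*15=240 best=289 → l++
[3,17] min(11,19)*14=154 best=289 → l++
[4,17] min(7,19)*13=91 best=289 → l++
[5,17] min(6,19)*12=72 best=289 → l++
[6,17] min(8,19)*11=88 best=289 → l++
[7,17] min(20,19)*10=190 best=289 → r--
[7,16] min(20,7)*9=63 best=289 → r--
[7,15] min(20,3)*8=24 best=289 → r--
[7,14] min(20,1)*7=7 best=289 → r--
[7,13] min(20,3)*6=18 best=289 → r--
[7,12] min(20,5)*5=25 best=289 → r--
[7,11] min(20,17)*4=68 best=289 → r--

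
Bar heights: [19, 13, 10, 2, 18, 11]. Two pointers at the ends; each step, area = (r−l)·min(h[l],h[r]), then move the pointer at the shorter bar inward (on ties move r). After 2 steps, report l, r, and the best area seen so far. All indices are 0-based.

l=0, r=3, best area=72

l=0 r=5: min(19,11)*5=55 best=55 *, r--
l=0 r=4: min(19,18)*4=72 best=72 *, r--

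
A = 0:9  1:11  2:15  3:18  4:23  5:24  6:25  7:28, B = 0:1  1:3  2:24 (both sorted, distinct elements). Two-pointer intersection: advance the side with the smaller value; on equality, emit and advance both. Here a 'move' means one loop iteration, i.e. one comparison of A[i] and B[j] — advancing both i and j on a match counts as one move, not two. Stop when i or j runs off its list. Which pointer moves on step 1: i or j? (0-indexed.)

[i=0,j=0] 9>1 → j++

j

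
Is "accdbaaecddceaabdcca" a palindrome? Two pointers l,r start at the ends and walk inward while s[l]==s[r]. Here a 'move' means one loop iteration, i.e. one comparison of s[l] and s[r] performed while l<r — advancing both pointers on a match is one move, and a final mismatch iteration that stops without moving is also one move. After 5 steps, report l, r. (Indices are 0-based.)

l=0 r=19: 'a'=='a', l++,r--
l=1 r=18: 'c'=='c', l++,r--
l=2 r=17: 'c'=='c', l++,r--
l=3 r=16: 'd'=='d', l++,r--
l=4 r=15: 'b'=='b', l++,r--

l=5, r=14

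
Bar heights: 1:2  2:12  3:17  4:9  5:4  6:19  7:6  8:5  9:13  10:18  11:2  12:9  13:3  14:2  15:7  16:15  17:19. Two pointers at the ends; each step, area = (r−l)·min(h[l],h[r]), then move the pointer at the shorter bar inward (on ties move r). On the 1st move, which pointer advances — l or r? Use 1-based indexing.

l

[1,17] min(2,19)*16=32 best=32 * → l++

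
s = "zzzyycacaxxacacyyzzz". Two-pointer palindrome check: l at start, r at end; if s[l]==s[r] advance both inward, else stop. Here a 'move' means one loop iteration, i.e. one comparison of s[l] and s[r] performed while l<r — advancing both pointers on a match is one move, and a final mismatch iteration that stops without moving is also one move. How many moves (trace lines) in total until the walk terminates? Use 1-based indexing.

[1,20] 'z'=='z' → l++,r--
[2,19] 'z'=='z' → l++,r--
[3,18] 'z'=='z' → l++,r--
[4,17] 'y'=='y' → l++,r--
[5,16] 'y'=='y' → l++,r--
[6,15] 'c'=='c' → l++,r--
[7,14] 'a'=='a' → l++,r--
[8,13] 'c'=='c' → l++,r--
[9,12] 'a'=='a' → l++,r--
[10,11] 'x'=='x' → l++,r--

10 moves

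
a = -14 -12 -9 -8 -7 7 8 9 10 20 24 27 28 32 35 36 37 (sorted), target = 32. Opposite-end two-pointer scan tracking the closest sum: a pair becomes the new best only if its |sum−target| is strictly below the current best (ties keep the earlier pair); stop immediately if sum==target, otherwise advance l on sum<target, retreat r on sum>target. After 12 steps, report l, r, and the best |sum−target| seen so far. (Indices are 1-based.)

l=7, r=11, best |Δ|=1

l=1 r=17: -14+37=23 d=9 *, l++
l=2 r=17: -12+37=25 d=7 *, l++
l=3 r=17: -9+37=28 d=4 *, l++
l=4 r=17: -8+37=29 d=3 *, l++
l=5 r=17: -7+37=30 d=2 *, l++
l=6 r=17: 7+37=44 d=12, r--
l=6 r=16: 7+36=43 d=11, r--
l=6 r=15: 7+35=42 d=10, r--
l=6 r=14: 7+32=39 d=7, r--
l=6 r=13: 7+28=35 d=3, r--
l=6 r=12: 7+27=34 d=2, r--
l=6 r=11: 7+24=31 d=1 *, l++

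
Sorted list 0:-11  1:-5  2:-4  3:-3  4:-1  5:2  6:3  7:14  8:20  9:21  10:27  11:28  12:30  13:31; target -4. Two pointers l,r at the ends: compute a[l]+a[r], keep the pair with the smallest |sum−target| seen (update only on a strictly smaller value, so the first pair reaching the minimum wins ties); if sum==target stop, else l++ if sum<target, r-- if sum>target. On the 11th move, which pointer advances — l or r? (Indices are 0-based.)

l

l=0 r=13: -11+31=20 d=24 *, r--
l=0 r=12: -11+30=19 d=23 *, r--
l=0 r=11: -11+28=17 d=21 *, r--
l=0 r=10: -11+27=16 d=20 *, r--
l=0 r=9: -11+21=10 d=14 *, r--
l=0 r=8: -11+20=9 d=13 *, r--
l=0 r=7: -11+14=3 d=7 *, r--
l=0 r=6: -11+3=-8 d=4 *, l++
l=1 r=6: -5+3=-2 d=2 *, r--
l=1 r=5: -5+2=-3 d=1 *, r--
l=1 r=4: -5+-1=-6 d=2, l++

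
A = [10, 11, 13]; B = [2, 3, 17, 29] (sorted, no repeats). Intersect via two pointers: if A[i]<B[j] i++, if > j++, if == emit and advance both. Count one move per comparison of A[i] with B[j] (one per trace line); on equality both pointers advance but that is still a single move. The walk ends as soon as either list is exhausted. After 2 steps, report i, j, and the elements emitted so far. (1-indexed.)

i=1, j=3, emitted=[]

i=1 j=1: 10>2, j++
i=1 j=2: 10>3, j++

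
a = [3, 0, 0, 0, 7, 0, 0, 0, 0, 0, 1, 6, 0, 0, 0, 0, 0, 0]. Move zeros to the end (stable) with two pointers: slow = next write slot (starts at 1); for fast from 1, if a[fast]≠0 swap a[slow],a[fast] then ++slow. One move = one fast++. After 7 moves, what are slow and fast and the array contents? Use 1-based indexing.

(s=1,f=1) a[fast]=3≠0 swap→a[1]=3 → slow++,fast++
(s=2,f=2) a[fast]=0 → fast++
(s=2,f=3) a[fast]=0 → fast++
(s=2,f=4) a[fast]=0 → fast++
(s=2,f=5) a[fast]=7≠0 swap→a[2]=7 → slow++,fast++
(s=3,f=6) a[fast]=0 → fast++
(s=3,f=7) a[fast]=0 → fast++

slow=3, fast=8, a=[3, 7, 0, 0, 0, 0, 0, 0, 0, 0, 1, 6, 0, 0, 0, 0, 0, 0]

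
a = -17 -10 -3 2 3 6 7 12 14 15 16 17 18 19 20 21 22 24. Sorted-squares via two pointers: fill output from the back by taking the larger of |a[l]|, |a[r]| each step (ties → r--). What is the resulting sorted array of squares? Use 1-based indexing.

l=1 r=18: |-17|<=|24| out[18]=576, r--
l=1 r=17: |-17|<=|22| out[17]=484, r--
l=1 r=16: |-17|<=|21| out[16]=441, r--
l=1 r=15: |-17|<=|20| out[15]=400, r--
l=1 r=14: |-17|<=|19| out[14]=361, r--
l=1 r=13: |-17|<=|18| out[13]=324, r--
l=1 r=12: |-17|<=|17| out[12]=289, r--
l=1 r=11: |-17|>|16| out[11]=289, l++
l=2 r=11: |-10|<=|16| out[10]=256, r--
l=2 r=10: |-10|<=|15| out[9]=225, r--
l=2 r=9: |-10|<=|14| out[8]=196, r--
l=2 r=8: |-10|<=|12| out[7]=144, r--
l=2 r=7: |-10|>|7| out[6]=100, l++
l=3 r=7: |-3|<=|7| out[5]=49, r--
l=3 r=6: |-3|<=|6| out[4]=36, r--
l=3 r=5: |-3|<=|3| out[3]=9, r--
l=3 r=4: |-3|>|2| out[2]=9, l++
l=4 r=4: |2|<=|2| out[1]=4, r--

[4, 9, 9, 36, 49, 100, 144, 196, 225, 256, 289, 289, 324, 361, 400, 441, 484, 576]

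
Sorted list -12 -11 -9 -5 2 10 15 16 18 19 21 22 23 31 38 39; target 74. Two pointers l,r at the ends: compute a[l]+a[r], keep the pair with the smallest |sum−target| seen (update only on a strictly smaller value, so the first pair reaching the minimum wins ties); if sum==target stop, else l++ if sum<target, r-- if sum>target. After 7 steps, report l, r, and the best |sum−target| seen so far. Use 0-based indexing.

l=7, r=15, best |Δ|=20

[0,15] -12+39=27 d=47 * → l++
[1,15] -11+39=28 d=46 * → l++
[2,15] -9+39=30 d=44 * → l++
[3,15] -5+39=34 d=40 * → l++
[4,15] 2+39=41 d=33 * → l++
[5,15] 10+39=49 d=25 * → l++
[6,15] 15+39=54 d=20 * → l++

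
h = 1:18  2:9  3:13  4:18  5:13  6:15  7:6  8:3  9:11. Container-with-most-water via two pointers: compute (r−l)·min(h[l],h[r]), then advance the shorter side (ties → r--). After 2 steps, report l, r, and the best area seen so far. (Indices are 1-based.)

[1,9] min(18,11)*8=88 best=88 * → r--
[1,8] min(18,3)*7=21 best=88 → r--

l=1, r=7, best area=88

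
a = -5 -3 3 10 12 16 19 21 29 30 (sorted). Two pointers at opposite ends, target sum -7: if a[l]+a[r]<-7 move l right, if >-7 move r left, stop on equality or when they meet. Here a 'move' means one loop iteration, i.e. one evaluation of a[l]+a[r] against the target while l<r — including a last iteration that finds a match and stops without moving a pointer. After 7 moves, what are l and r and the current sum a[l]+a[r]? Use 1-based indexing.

[1,10] -5+30=25 >-7 → r--
[1,9] -5+29=24 >-7 → r--
[1,8] -5+21=16 >-7 → r--
[1,7] -5+19=14 >-7 → r--
[1,6] -5+16=11 >-7 → r--
[1,5] -5+12=7 >-7 → r--
[1,4] -5+10=5 >-7 → r--

l=1, r=3, sum=-2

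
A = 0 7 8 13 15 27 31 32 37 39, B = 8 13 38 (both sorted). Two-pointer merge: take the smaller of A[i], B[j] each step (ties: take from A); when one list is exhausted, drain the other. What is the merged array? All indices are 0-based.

[i=0,j=0] A[i]=0<=B[j]=8 take 0 → i++
[i=1,j=0] A[i]=7<=B[j]=8 take 7 → i++
[i=2,j=0] A[i]=8<=B[j]=8 take 8 → i++
[i=3,j=0] A[i]=13>B[j]=8 take 8 → j++
[i=3,j=1] A[i]=13<=B[j]=13 take 13 → i++
[i=4,j=1] A[i]=15>B[j]=13 take 13 → j++
[i=4,j=2] A[i]=15<=B[j]=38 take 15 → i++
[i=5,j=2] A[i]=27<=B[j]=38 take 27 → i++
[i=6,j=2] A[i]=31<=B[j]=38 take 31 → i++
[i=7,j=2] A[i]=32<=B[j]=38 take 32 → i++
[i=8,j=2] A[i]=37<=B[j]=38 take 37 → i++
[i=9,j=2] A[i]=39>B[j]=38 take 38 → j++
[i=9,j=3] B done, take A[i]=39 → i++

[0, 7, 8, 8, 13, 13, 15, 27, 31, 32, 37, 38, 39]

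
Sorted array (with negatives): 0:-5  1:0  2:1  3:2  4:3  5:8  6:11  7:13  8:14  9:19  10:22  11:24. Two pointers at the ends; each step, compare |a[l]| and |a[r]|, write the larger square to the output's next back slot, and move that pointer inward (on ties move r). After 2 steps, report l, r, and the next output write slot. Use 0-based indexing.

l=0, r=9, next write slot=9

l=0 r=11: |-5|<=|24| out[11]=576, r--
l=0 r=10: |-5|<=|22| out[10]=484, r--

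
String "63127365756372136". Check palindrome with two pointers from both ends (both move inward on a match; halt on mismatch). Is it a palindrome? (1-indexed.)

palindrome

l=1 r=17: '6'=='6', l++,r--
l=2 r=16: '3'=='3', l++,r--
l=3 r=15: '1'=='1', l++,r--
l=4 r=14: '2'=='2', l++,r--
l=5 r=13: '7'=='7', l++,r--
l=6 r=12: '3'=='3', l++,r--
l=7 r=11: '6'=='6', l++,r--
l=8 r=10: '5'=='5', l++,r--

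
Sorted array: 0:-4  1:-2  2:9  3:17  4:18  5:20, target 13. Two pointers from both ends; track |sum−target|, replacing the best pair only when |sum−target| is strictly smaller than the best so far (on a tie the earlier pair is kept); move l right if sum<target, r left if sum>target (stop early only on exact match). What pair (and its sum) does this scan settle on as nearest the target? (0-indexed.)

pair (-4, 17) with sum 13 (|Δ|=0)

l=0 r=5: -4+20=16 d=3 *, r--
l=0 r=4: -4+18=14 d=1 *, r--
l=0 r=3: -4+17=13 d=0 *, stop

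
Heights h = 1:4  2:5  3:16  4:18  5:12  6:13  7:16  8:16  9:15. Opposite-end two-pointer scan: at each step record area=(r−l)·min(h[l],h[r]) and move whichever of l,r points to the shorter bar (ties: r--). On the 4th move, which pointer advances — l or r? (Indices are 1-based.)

[1,9] min(4,15)*8=32 best=32 * → l++
[2,9] min(5,15)*7=35 best=35 * → l++
[3,9] min(16,15)*6=90 best=90 * → r--
[3,8] min(16,16)*5=80 best=90 → r--

r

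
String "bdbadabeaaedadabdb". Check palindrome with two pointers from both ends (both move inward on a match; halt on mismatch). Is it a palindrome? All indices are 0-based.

[0,17] 'b'=='b' → l++,r--
[1,16] 'd'=='d' → l++,r--
[2,15] 'b'=='b' → l++,r--
[3,14] 'a'=='a' → l++,r--
[4,13] 'd'=='d' → l++,r--
[5,12] 'a'=='a' → l++,r--
[6,11] 'b'!='d' → stop

not a palindrome (mismatch at 6,11)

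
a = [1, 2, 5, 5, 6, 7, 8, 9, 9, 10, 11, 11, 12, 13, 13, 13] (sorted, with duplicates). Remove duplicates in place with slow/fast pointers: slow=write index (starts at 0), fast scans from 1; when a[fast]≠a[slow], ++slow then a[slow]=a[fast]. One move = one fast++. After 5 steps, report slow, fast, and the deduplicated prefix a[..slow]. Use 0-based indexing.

slow=4, fast=6, prefix=[1, 2, 5, 6, 7]

(s=0,f=1) a[fast]=2≠a[slow]=1 write a[1]=2 → slow++,fast++
(s=1,f=2) a[fast]=5≠a[slow]=2 write a[2]=5 → slow++,fast++
(s=2,f=3) a[fast]=5=a[slow] dup → fast++
(s=2,f=4) a[fast]=6≠a[slow]=5 write a[3]=6 → slow++,fast++
(s=3,f=5) a[fast]=7≠a[slow]=6 write a[4]=7 → slow++,fast++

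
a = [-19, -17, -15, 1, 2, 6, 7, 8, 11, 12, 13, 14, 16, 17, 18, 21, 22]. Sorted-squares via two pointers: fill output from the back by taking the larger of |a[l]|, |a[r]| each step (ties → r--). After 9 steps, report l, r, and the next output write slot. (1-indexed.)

l=1 r=17: |-19|<=|22| out[17]=484, r--
l=1 r=16: |-19|<=|21| out[16]=441, r--
l=1 r=15: |-19|>|18| out[15]=361, l++
l=2 r=15: |-17|<=|18| out[14]=324, r--
l=2 r=14: |-17|<=|17| out[13]=289, r--
l=2 r=13: |-17|>|16| out[12]=289, l++
l=3 r=13: |-15|<=|16| out[11]=256, r--
l=3 r=12: |-15|>|14| out[10]=225, l++
l=4 r=12: |1|<=|14| out[9]=196, r--

l=4, r=11, next write slot=8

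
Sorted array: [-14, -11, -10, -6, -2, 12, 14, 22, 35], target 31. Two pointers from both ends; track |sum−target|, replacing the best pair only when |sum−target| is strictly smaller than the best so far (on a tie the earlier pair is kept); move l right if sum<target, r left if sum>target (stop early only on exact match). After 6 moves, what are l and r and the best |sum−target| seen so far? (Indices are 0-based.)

l=0 r=8: -14+35=21 d=10 *, l++
l=1 r=8: -11+35=24 d=7 *, l++
l=2 r=8: -10+35=25 d=6 *, l++
l=3 r=8: -6+35=29 d=2 *, l++
l=4 r=8: -2+35=33 d=2, r--
l=4 r=7: -2+22=20 d=11, l++

l=5, r=7, best |Δ|=2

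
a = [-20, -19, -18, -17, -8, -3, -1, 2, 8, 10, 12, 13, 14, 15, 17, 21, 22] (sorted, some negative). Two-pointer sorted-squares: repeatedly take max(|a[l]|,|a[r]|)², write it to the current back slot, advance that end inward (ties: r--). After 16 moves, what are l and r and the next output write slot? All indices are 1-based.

l=7, r=7, next write slot=1

[1,17] |-20|<=|22| out[17]=484 → r--
[1,16] |-20|<=|21| out[16]=441 → r--
[1,15] |-20|>|17| out[15]=400 → l++
[2,15] |-19|>|17| out[14]=361 → l++
[3,15] |-18|>|17| out[13]=324 → l++
[4,15] |-17|<=|17| out[12]=289 → r--
[4,14] |-17|>|15| out[11]=289 → l++
[5,14] |-8|<=|15| out[10]=225 → r--
[5,13] |-8|<=|14| out[9]=196 → r--
[5,12] |-8|<=|13| out[8]=169 → r--
[5,11] |-8|<=|12| out[7]=144 → r--
[5,10] |-8|<=|10| out[6]=100 → r--
[5,9] |-8|<=|8| out[5]=64 → r--
[5,8] |-8|>|2| out[4]=64 → l++
[6,8] |-3|>|2| out[3]=9 → l++
[7,8] |-1|<=|2| out[2]=4 → r--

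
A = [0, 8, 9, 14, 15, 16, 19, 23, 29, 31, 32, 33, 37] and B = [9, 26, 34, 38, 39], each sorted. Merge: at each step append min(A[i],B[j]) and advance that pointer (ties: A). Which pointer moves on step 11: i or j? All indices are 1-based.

i=1 j=1: A[i]=0<=B[j]=9 take 0, i++
i=2 j=1: A[i]=8<=B[j]=9 take 8, i++
i=3 j=1: A[i]=9<=B[j]=9 take 9, i++
i=4 j=1: A[i]=14>B[j]=9 take 9, j++
i=4 j=2: A[i]=14<=B[j]=26 take 14, i++
i=5 j=2: A[i]=15<=B[j]=26 take 15, i++
i=6 j=2: A[i]=16<=B[j]=26 take 16, i++
i=7 j=2: A[i]=19<=B[j]=26 take 19, i++
i=8 j=2: A[i]=23<=B[j]=26 take 23, i++
i=9 j=2: A[i]=29>B[j]=26 take 26, j++
i=9 j=3: A[i]=29<=B[j]=34 take 29, i++

i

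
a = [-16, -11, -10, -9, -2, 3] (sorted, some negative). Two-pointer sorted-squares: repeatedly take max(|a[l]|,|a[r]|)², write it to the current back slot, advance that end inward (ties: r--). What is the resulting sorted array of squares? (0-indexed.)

[4, 9, 81, 100, 121, 256]

[0,5] |-16|>|3| out[5]=256 → l++
[1,5] |-11|>|3| out[4]=121 → l++
[2,5] |-10|>|3| out[3]=100 → l++
[3,5] |-9|>|3| out[2]=81 → l++
[4,5] |-2|<=|3| out[1]=9 → r--
[4,4] |-2|<=|-2| out[0]=4 → r--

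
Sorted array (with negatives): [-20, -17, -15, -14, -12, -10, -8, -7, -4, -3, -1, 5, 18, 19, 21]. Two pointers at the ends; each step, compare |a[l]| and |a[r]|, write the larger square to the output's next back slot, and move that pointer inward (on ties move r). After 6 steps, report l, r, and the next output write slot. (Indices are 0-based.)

[0,14] |-20|<=|21| out[14]=441 → r--
[0,13] |-20|>|19| out[13]=400 → l++
[1,13] |-17|<=|19| out[12]=361 → r--
[1,12] |-17|<=|18| out[11]=324 → r--
[1,11] |-17|>|5| out[10]=289 → l++
[2,11] |-15|>|5| out[9]=225 → l++

l=3, r=11, next write slot=8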